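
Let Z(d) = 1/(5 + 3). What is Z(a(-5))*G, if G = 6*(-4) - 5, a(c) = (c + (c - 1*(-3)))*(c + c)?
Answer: -29/8 ≈ -3.6250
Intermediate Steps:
a(c) = 2*c*(3 + 2*c) (a(c) = (c + (c + 3))*(2*c) = (c + (3 + c))*(2*c) = (3 + 2*c)*(2*c) = 2*c*(3 + 2*c))
G = -29 (G = -24 - 5 = -29)
Z(d) = ⅛ (Z(d) = 1/8 = ⅛)
Z(a(-5))*G = (⅛)*(-29) = -29/8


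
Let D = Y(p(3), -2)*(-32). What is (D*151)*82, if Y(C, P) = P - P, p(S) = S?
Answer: 0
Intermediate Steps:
Y(C, P) = 0
D = 0 (D = 0*(-32) = 0)
(D*151)*82 = (0*151)*82 = 0*82 = 0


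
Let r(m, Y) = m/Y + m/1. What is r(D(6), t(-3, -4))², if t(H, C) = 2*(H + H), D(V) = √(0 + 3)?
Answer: 121/48 ≈ 2.5208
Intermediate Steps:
D(V) = √3
t(H, C) = 4*H (t(H, C) = 2*(2*H) = 4*H)
r(m, Y) = m + m/Y (r(m, Y) = m/Y + m*1 = m/Y + m = m + m/Y)
r(D(6), t(-3, -4))² = (√3 + √3/((4*(-3))))² = (√3 + √3/(-12))² = (√3 + √3*(-1/12))² = (√3 - √3/12)² = (11*√3/12)² = 121/48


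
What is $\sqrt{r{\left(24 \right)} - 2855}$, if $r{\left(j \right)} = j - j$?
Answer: $i \sqrt{2855} \approx 53.432 i$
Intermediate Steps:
$r{\left(j \right)} = 0$
$\sqrt{r{\left(24 \right)} - 2855} = \sqrt{0 - 2855} = \sqrt{-2855} = i \sqrt{2855}$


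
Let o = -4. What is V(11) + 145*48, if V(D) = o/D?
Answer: 76556/11 ≈ 6959.6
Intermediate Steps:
V(D) = -4/D
V(11) + 145*48 = -4/11 + 145*48 = -4*1/11 + 6960 = -4/11 + 6960 = 76556/11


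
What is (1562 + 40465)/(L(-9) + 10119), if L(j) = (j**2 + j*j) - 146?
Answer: 42027/10135 ≈ 4.1467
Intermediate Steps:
L(j) = -146 + 2*j**2 (L(j) = (j**2 + j**2) - 146 = 2*j**2 - 146 = -146 + 2*j**2)
(1562 + 40465)/(L(-9) + 10119) = (1562 + 40465)/((-146 + 2*(-9)**2) + 10119) = 42027/((-146 + 2*81) + 10119) = 42027/((-146 + 162) + 10119) = 42027/(16 + 10119) = 42027/10135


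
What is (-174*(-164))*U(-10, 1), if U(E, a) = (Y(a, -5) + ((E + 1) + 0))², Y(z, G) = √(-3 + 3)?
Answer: 2311416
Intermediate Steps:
Y(z, G) = 0 (Y(z, G) = √0 = 0)
U(E, a) = (1 + E)² (U(E, a) = (0 + ((E + 1) + 0))² = (0 + ((1 + E) + 0))² = (0 + (1 + E))² = (1 + E)²)
(-174*(-164))*U(-10, 1) = (-174*(-164))*(1 - 10)² = 28536*(-9)² = 28536*81 = 2311416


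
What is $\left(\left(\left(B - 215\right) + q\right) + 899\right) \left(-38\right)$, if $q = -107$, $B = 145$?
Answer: $-27436$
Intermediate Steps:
$\left(\left(\left(B - 215\right) + q\right) + 899\right) \left(-38\right) = \left(\left(\left(145 - 215\right) - 107\right) + 899\right) \left(-38\right) = \left(\left(-70 - 107\right) + 899\right) \left(-38\right) = \left(-177 + 899\right) \left(-38\right) = 722 \left(-38\right) = -27436$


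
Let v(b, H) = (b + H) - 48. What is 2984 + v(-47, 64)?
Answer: 2953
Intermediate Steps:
v(b, H) = -48 + H + b (v(b, H) = (H + b) - 48 = -48 + H + b)
2984 + v(-47, 64) = 2984 + (-48 + 64 - 47) = 2984 - 31 = 2953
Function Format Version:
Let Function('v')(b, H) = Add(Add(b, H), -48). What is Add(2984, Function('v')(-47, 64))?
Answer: 2953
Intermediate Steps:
Function('v')(b, H) = Add(-48, H, b) (Function('v')(b, H) = Add(Add(H, b), -48) = Add(-48, H, b))
Add(2984, Function('v')(-47, 64)) = Add(2984, Add(-48, 64, -47)) = Add(2984, -31) = 2953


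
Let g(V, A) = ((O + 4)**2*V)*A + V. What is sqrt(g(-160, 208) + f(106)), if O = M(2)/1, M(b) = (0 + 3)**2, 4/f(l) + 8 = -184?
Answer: I*sqrt(809925123)/12 ≈ 2371.6*I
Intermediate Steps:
f(l) = -1/48 (f(l) = 4/(-8 - 184) = 4/(-192) = 4*(-1/192) = -1/48)
M(b) = 9 (M(b) = 3**2 = 9)
O = 9 (O = 9/1 = 9*1 = 9)
g(V, A) = V + 169*A*V (g(V, A) = ((9 + 4)**2*V)*A + V = (13**2*V)*A + V = (169*V)*A + V = 169*A*V + V = V + 169*A*V)
sqrt(g(-160, 208) + f(106)) = sqrt(-160*(1 + 169*208) - 1/48) = sqrt(-160*(1 + 35152) - 1/48) = sqrt(-160*35153 - 1/48) = sqrt(-5624480 - 1/48) = sqrt(-269975041/48) = I*sqrt(809925123)/12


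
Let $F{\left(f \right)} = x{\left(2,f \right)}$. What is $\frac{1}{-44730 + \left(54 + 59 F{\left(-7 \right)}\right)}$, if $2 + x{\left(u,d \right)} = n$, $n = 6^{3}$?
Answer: $- \frac{1}{32050} \approx -3.1201 \cdot 10^{-5}$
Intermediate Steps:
$n = 216$
$x{\left(u,d \right)} = 214$ ($x{\left(u,d \right)} = -2 + 216 = 214$)
$F{\left(f \right)} = 214$
$\frac{1}{-44730 + \left(54 + 59 F{\left(-7 \right)}\right)} = \frac{1}{-44730 + \left(54 + 59 \cdot 214\right)} = \frac{1}{-44730 + \left(54 + 12626\right)} = \frac{1}{-44730 + 12680} = \frac{1}{-32050} = - \frac{1}{32050}$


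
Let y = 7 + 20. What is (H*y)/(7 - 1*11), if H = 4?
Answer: -27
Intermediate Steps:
y = 27
(H*y)/(7 - 1*11) = (4*27)/(7 - 1*11) = 108/(7 - 11) = 108/(-4) = 108*(-¼) = -27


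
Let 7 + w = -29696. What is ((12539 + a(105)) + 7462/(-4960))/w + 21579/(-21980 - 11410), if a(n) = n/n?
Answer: -9732818821/9109712080 ≈ -1.0684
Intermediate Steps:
w = -29703 (w = -7 - 29696 = -29703)
a(n) = 1
((12539 + a(105)) + 7462/(-4960))/w + 21579/(-21980 - 11410) = ((12539 + 1) + 7462/(-4960))/(-29703) + 21579/(-21980 - 11410) = (12540 + 7462*(-1/4960))*(-1/29703) + 21579/(-33390) = (12540 - 3731/2480)*(-1/29703) + 21579*(-1/33390) = (31095469/2480)*(-1/29703) - 7193/11130 = -31095469/73663440 - 7193/11130 = -9732818821/9109712080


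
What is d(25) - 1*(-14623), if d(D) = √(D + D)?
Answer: 14623 + 5*√2 ≈ 14630.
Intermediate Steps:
d(D) = √2*√D (d(D) = √(2*D) = √2*√D)
d(25) - 1*(-14623) = √2*√25 - 1*(-14623) = √2*5 + 14623 = 5*√2 + 14623 = 14623 + 5*√2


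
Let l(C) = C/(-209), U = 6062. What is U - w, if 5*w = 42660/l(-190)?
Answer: -16616/5 ≈ -3323.2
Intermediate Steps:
l(C) = -C/209 (l(C) = C*(-1/209) = -C/209)
w = 46926/5 (w = (42660/((-1/209*(-190))))/5 = (42660/(10/11))/5 = (42660*(11/10))/5 = (1/5)*46926 = 46926/5 ≈ 9385.2)
U - w = 6062 - 1*46926/5 = 6062 - 46926/5 = -16616/5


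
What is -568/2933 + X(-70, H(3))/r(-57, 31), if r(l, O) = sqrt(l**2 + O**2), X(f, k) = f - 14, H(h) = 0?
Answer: -568/2933 - 42*sqrt(4210)/2105 ≈ -1.4883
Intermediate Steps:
X(f, k) = -14 + f
r(l, O) = sqrt(O**2 + l**2)
-568/2933 + X(-70, H(3))/r(-57, 31) = -568/2933 + (-14 - 70)/(sqrt(31**2 + (-57)**2)) = -568*1/2933 - 84/sqrt(961 + 3249) = -568/2933 - 84*sqrt(4210)/4210 = -568/2933 - 42*sqrt(4210)/2105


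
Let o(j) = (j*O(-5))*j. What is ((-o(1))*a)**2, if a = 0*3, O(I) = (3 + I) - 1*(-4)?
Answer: 0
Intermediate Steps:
O(I) = 7 + I (O(I) = (3 + I) + 4 = 7 + I)
a = 0
o(j) = 2*j**2 (o(j) = (j*(7 - 5))*j = (j*2)*j = (2*j)*j = 2*j**2)
((-o(1))*a)**2 = (-2*1**2*0)**2 = (-2*0)**2 = 0**2 = 0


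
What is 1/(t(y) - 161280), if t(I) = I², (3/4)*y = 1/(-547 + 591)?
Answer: -1089/175633919 ≈ -6.2004e-6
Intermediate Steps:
y = 1/33 (y = 4/(3*(-547 + 591)) = (4/3)/44 = (4/3)*(1/44) = 1/33 ≈ 0.030303)
1/(t(y) - 161280) = 1/((1/33)² - 161280) = 1/(1/1089 - 161280) = 1/(-175633919/1089) = -1089/175633919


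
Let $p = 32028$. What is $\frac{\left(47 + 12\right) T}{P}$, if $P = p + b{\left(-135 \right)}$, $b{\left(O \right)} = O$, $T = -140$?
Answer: $- \frac{8260}{31893} \approx -0.25899$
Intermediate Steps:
$P = 31893$ ($P = 32028 - 135 = 31893$)
$\frac{\left(47 + 12\right) T}{P} = \frac{\left(47 + 12\right) \left(-140\right)}{31893} = 59 \left(-140\right) \frac{1}{31893} = \left(-8260\right) \frac{1}{31893} = - \frac{8260}{31893}$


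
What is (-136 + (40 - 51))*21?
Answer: -3087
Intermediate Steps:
(-136 + (40 - 51))*21 = (-136 - 11)*21 = -147*21 = -3087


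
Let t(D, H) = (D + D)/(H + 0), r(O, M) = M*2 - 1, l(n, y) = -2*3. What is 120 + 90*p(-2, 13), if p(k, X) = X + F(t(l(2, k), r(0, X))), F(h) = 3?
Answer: 1560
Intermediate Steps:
l(n, y) = -6
r(O, M) = -1 + 2*M (r(O, M) = 2*M - 1 = -1 + 2*M)
t(D, H) = 2*D/H (t(D, H) = (2*D)/H = 2*D/H)
p(k, X) = 3 + X (p(k, X) = X + 3 = 3 + X)
120 + 90*p(-2, 13) = 120 + 90*(3 + 13) = 120 + 90*16 = 120 + 1440 = 1560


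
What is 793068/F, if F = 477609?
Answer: 264356/159203 ≈ 1.6605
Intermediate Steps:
793068/F = 793068/477609 = 793068*(1/477609) = 264356/159203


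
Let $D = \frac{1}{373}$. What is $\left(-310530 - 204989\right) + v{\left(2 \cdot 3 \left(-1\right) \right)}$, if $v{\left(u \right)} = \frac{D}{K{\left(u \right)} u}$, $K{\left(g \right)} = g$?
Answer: $- \frac{6922389131}{13428} \approx -5.1552 \cdot 10^{5}$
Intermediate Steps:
$D = \frac{1}{373} \approx 0.002681$
$v{\left(u \right)} = \frac{1}{373 u^{2}}$ ($v{\left(u \right)} = \frac{1}{373 u u} = \frac{1}{373 u^{2}}$)
$\left(-310530 - 204989\right) + v{\left(2 \cdot 3 \left(-1\right) \right)} = \left(-310530 - 204989\right) + \frac{1}{373 \cdot 36} = -515519 + \frac{1}{373 \cdot 36} = -515519 + \frac{1}{373} \cdot \frac{1}{36} = -515519 + \frac{1}{13428} = - \frac{6922389131}{13428}$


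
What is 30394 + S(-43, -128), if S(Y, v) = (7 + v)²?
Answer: 45035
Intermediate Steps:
30394 + S(-43, -128) = 30394 + (7 - 128)² = 30394 + (-121)² = 30394 + 14641 = 45035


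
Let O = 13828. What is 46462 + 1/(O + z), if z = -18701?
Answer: 226409325/4873 ≈ 46462.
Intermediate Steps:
46462 + 1/(O + z) = 46462 + 1/(13828 - 18701) = 46462 + 1/(-4873) = 46462 - 1/4873 = 226409325/4873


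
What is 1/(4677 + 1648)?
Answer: 1/6325 ≈ 0.00015810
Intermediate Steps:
1/(4677 + 1648) = 1/6325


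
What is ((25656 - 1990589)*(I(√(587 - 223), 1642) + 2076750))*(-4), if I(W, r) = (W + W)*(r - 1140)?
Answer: 16322698431000 + 15782341856*√91 ≈ 1.6473e+13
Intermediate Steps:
I(W, r) = 2*W*(-1140 + r) (I(W, r) = (2*W)*(-1140 + r) = 2*W*(-1140 + r))
((25656 - 1990589)*(I(√(587 - 223), 1642) + 2076750))*(-4) = ((25656 - 1990589)*(2*√(587 - 223)*(-1140 + 1642) + 2076750))*(-4) = -1964933*(2*√364*502 + 2076750)*(-4) = -1964933*(2*(2*√91)*502 + 2076750)*(-4) = -1964933*(2008*√91 + 2076750)*(-4) = -1964933*(2076750 + 2008*√91)*(-4) = (-4080674607750 - 3945585464*√91)*(-4) = 16322698431000 + 15782341856*√91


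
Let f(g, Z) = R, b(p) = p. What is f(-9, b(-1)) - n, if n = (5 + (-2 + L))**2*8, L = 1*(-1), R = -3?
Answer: -35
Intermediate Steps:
L = -1
f(g, Z) = -3
n = 32 (n = (5 + (-2 - 1))**2*8 = (5 - 3)**2*8 = 2**2*8 = 4*8 = 32)
f(-9, b(-1)) - n = -3 - 1*32 = -3 - 32 = -35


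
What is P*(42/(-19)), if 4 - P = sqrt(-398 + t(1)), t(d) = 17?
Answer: -168/19 + 42*I*sqrt(381)/19 ≈ -8.8421 + 43.148*I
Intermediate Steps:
P = 4 - I*sqrt(381) (P = 4 - sqrt(-398 + 17) = 4 - sqrt(-381) = 4 - I*sqrt(381) ≈ 4.0 - 19.519*I)
P*(42/(-19)) = (4 - I*sqrt(381))*(42/(-19)) = (4 - I*sqrt(381))*(42*(-1/19)) = (4 - I*sqrt(381))*(-42/19) = -168/19 + 42*I*sqrt(381)/19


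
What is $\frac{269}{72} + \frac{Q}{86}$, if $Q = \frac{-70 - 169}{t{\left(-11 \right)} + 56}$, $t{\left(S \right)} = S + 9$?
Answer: $\frac{34223}{9288} \approx 3.6846$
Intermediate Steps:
$t{\left(S \right)} = 9 + S$
$Q = - \frac{239}{54}$ ($Q = \frac{-70 - 169}{\left(9 - 11\right) + 56} = - \frac{239}{-2 + 56} = - \frac{239}{54} \approx -4.4259$)
$\frac{269}{72} + \frac{Q}{86} = \frac{269}{72} - \frac{239}{54 \cdot 86} = 269 \cdot \frac{1}{72} - \frac{239}{4644} = \frac{269}{72} - \frac{239}{4644} = \frac{34223}{9288}$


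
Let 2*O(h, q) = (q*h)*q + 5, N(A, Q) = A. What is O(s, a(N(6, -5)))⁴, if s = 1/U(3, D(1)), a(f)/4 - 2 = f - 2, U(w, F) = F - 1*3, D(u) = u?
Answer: 6414247921/16 ≈ 4.0089e+8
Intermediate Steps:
U(w, F) = -3 + F (U(w, F) = F - 3 = -3 + F)
a(f) = 4*f (a(f) = 8 + 4*(f - 2) = 8 + 4*(-2 + f) = 8 + (-8 + 4*f) = 4*f)
s = -½ (s = 1/(-3 + 1) = 1/(-2) = -½ ≈ -0.50000)
O(h, q) = 5/2 + h*q²/2 (O(h, q) = ((q*h)*q + 5)/2 = ((h*q)*q + 5)/2 = (h*q² + 5)/2 = (5 + h*q²)/2 = 5/2 + h*q²/2)
O(s, a(N(6, -5)))⁴ = (5/2 + (½)*(-½)*(4*6)²)⁴ = (5/2 + (½)*(-½)*24²)⁴ = (5/2 + (½)*(-½)*576)⁴ = (5/2 - 144)⁴ = (-283/2)⁴ = 6414247921/16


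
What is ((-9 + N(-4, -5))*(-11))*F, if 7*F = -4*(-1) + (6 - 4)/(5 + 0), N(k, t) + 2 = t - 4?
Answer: 968/7 ≈ 138.29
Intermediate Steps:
N(k, t) = -6 + t (N(k, t) = -2 + (t - 4) = -2 + (-4 + t) = -6 + t)
F = 22/35 (F = (-4*(-1) + (6 - 4)/(5 + 0))/7 = (4 + 2/5)/7 = (4 + 2*(⅕))/7 = (4 + ⅖)/7 = (⅐)*(22/5) = 22/35 ≈ 0.62857)
((-9 + N(-4, -5))*(-11))*F = ((-9 + (-6 - 5))*(-11))*(22/35) = ((-9 - 11)*(-11))*(22/35) = -20*(-11)*(22/35) = 220*(22/35) = 968/7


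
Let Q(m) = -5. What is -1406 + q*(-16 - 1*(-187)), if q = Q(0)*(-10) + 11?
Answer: 9025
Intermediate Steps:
q = 61 (q = -5*(-10) + 11 = 50 + 11 = 61)
-1406 + q*(-16 - 1*(-187)) = -1406 + 61*(-16 - 1*(-187)) = -1406 + 61*(-16 + 187) = -1406 + 61*171 = -1406 + 10431 = 9025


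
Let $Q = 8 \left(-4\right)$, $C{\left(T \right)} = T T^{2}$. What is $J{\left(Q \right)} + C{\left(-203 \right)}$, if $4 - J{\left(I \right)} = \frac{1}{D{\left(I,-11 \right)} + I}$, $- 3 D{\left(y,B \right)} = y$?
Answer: $- \frac{535387069}{64} \approx -8.3654 \cdot 10^{6}$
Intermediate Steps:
$D{\left(y,B \right)} = - \frac{y}{3}$
$C{\left(T \right)} = T^{3}$
$Q = -32$
$J{\left(I \right)} = 4 - \frac{3}{2 I}$ ($J{\left(I \right)} = 4 - \frac{1}{- \frac{I}{3} + I} = 4 - \frac{1}{\frac{2}{3} I} = 4 - \frac{3}{2 I}$)
$J{\left(Q \right)} + C{\left(-203 \right)} = \left(4 - \frac{3}{2 \left(-32\right)}\right) + \left(-203\right)^{3} = \left(4 - - \frac{3}{64}\right) - 8365427 = \left(4 + \frac{3}{64}\right) - 8365427 = \frac{259}{64} - 8365427 = - \frac{535387069}{64}$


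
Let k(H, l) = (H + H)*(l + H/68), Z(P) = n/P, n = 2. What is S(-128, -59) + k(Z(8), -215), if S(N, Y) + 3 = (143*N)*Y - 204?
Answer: 587314097/544 ≈ 1.0796e+6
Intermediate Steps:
Z(P) = 2/P
S(N, Y) = -207 + 143*N*Y (S(N, Y) = -3 + ((143*N)*Y - 204) = -3 + (143*N*Y - 204) = -3 + (-204 + 143*N*Y) = -207 + 143*N*Y)
k(H, l) = 2*H*(l + H/68) (k(H, l) = (2*H)*(l + H*(1/68)) = (2*H)*(l + H/68) = 2*H*(l + H/68))
S(-128, -59) + k(Z(8), -215) = (-207 + 143*(-128)*(-59)) + (2/8)*(2/8 + 68*(-215))/34 = (-207 + 1079936) + (2*(⅛))*(2*(⅛) - 14620)/34 = 1079729 + (1/34)*(¼)*(¼ - 14620) = 1079729 + (1/34)*(¼)*(-58479/4) = 1079729 - 58479/544 = 587314097/544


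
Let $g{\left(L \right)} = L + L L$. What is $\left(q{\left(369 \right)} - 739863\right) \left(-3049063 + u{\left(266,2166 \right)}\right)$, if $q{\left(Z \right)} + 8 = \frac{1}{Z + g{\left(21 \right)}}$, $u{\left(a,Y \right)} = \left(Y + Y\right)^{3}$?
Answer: $- \frac{49981131421166404000}{831} \approx -6.0146 \cdot 10^{16}$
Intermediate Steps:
$g{\left(L \right)} = L + L^{2}$
$u{\left(a,Y \right)} = 8 Y^{3}$ ($u{\left(a,Y \right)} = \left(2 Y\right)^{3} = 8 Y^{3}$)
$q{\left(Z \right)} = -8 + \frac{1}{462 + Z}$ ($q{\left(Z \right)} = -8 + \frac{1}{Z + 21 \left(1 + 21\right)} = -8 + \frac{1}{Z + 21 \cdot 22} = -8 + \frac{1}{Z + 462} = -8 + \frac{1}{462 + Z}$)
$\left(q{\left(369 \right)} - 739863\right) \left(-3049063 + u{\left(266,2166 \right)}\right) = \left(\frac{-3695 - 2952}{462 + 369} - 739863\right) \left(-3049063 + 8 \cdot 2166^{3}\right) = \left(\frac{-3695 - 2952}{831} - 739863\right) \left(-3049063 + 8 \cdot 10161910296\right) = \left(\frac{1}{831} \left(-6647\right) - 739863\right) \left(-3049063 + 81295282368\right) = \left(- \frac{6647}{831} - 739863\right) 81292233305 = \left(- \frac{614832800}{831}\right) 81292233305 = - \frac{49981131421166404000}{831}$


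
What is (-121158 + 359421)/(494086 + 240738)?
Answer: 238263/734824 ≈ 0.32424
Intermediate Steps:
(-121158 + 359421)/(494086 + 240738) = 238263/734824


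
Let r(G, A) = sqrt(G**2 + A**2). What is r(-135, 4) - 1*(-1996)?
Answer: 1996 + sqrt(18241) ≈ 2131.1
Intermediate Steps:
r(G, A) = sqrt(A**2 + G**2)
r(-135, 4) - 1*(-1996) = sqrt(4**2 + (-135)**2) - 1*(-1996) = sqrt(16 + 18225) + 1996 = sqrt(18241) + 1996 = 1996 + sqrt(18241)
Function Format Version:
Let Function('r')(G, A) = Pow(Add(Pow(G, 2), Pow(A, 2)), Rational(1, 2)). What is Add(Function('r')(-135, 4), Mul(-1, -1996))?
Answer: Add(1996, Pow(18241, Rational(1, 2))) ≈ 2131.1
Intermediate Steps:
Function('r')(G, A) = Pow(Add(Pow(A, 2), Pow(G, 2)), Rational(1, 2))
Add(Function('r')(-135, 4), Mul(-1, -1996)) = Add(Pow(Add(Pow(4, 2), Pow(-135, 2)), Rational(1, 2)), Mul(-1, -1996)) = Add(Pow(Add(16, 18225), Rational(1, 2)), 1996) = Add(Pow(18241, Rational(1, 2)), 1996) = Add(1996, Pow(18241, Rational(1, 2)))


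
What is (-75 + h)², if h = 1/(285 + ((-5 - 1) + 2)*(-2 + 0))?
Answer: 482856676/85849 ≈ 5624.5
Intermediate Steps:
h = 1/293 (h = 1/(285 + (-6 + 2)*(-2)) = 1/(285 - 4*(-2)) = 1/(285 + 8) = 1/293 ≈ 0.0034130)
(-75 + h)² = (-75 + 1/293)² = (-21974/293)² = 482856676/85849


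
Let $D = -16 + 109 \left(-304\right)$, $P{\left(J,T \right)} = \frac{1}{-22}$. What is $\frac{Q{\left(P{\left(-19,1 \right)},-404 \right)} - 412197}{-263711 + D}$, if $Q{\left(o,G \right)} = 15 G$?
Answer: $\frac{59751}{42409} \approx 1.4089$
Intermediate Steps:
$P{\left(J,T \right)} = - \frac{1}{22}$
$D = -33152$ ($D = -16 - 33136 = -33152$)
$\frac{Q{\left(P{\left(-19,1 \right)},-404 \right)} - 412197}{-263711 + D} = \frac{15 \left(-404\right) - 412197}{-263711 - 33152} = \frac{-6060 - 412197}{-296863} = \left(-418257\right) \left(- \frac{1}{296863}\right) = \frac{59751}{42409}$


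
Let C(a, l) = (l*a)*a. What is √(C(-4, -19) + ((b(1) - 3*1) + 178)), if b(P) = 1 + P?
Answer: I*√127 ≈ 11.269*I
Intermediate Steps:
C(a, l) = l*a² (C(a, l) = (a*l)*a = l*a²)
√(C(-4, -19) + ((b(1) - 3*1) + 178)) = √(-19*(-4)² + (((1 + 1) - 3*1) + 178)) = √(-19*16 + ((2 - 3) + 178)) = √(-304 + (-1 + 178)) = √(-304 + 177) = √(-127) = I*√127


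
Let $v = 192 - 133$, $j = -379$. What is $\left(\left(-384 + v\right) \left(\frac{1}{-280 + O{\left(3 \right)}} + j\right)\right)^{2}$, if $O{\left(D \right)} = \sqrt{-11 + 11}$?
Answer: $\frac{47580541558225}{3136} \approx 1.5172 \cdot 10^{10}$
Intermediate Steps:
$O{\left(D \right)} = 0$ ($O{\left(D \right)} = \sqrt{0} = 0$)
$v = 59$
$\left(\left(-384 + v\right) \left(\frac{1}{-280 + O{\left(3 \right)}} + j\right)\right)^{2} = \left(\left(-384 + 59\right) \left(\frac{1}{-280 + 0} - 379\right)\right)^{2} = \left(- 325 \left(\frac{1}{-280} - 379\right)\right)^{2} = \left(- 325 \left(- \frac{1}{280} - 379\right)\right)^{2} = \left(\left(-325\right) \left(- \frac{106121}{280}\right)\right)^{2} = \left(\frac{6897865}{56}\right)^{2} = \frac{47580541558225}{3136}$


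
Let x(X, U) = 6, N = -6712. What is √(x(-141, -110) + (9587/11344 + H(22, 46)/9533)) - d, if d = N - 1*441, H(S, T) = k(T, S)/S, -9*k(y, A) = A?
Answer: 7153 + √45029201340992191/81106764 ≈ 7155.6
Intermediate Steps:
k(y, A) = -A/9
H(S, T) = -⅑ (H(S, T) = (-S/9)/S = -⅑)
d = -7153 (d = -6712 - 1*441 = -6712 - 441 = -7153)
√(x(-141, -110) + (9587/11344 + H(22, 46)/9533)) - d = √(6 + (9587/11344 - ⅑/9533)) - 1*(-7153) = √(6 + (9587*(1/11344) - ⅑*1/9533)) + 7153 = √(6 + (9587/11344 - 1/85797)) + 7153 = √(6 + 822524495/973281168) + 7153 = √(6662211503/973281168) + 7153 = √45029201340992191/81106764 + 7153 = 7153 + √45029201340992191/81106764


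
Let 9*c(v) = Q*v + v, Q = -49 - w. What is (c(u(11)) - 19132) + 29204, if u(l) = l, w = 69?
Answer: 9929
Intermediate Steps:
Q = -118 (Q = -49 - 1*69 = -49 - 69 = -118)
c(v) = -13*v (c(v) = (-118*v + v)/9 = (-117*v)/9 = -13*v)
(c(u(11)) - 19132) + 29204 = (-13*11 - 19132) + 29204 = (-143 - 19132) + 29204 = -19275 + 29204 = 9929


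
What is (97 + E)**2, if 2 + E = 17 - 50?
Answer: 3844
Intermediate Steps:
E = -35 (E = -2 + (17 - 50) = -2 - 33 = -35)
(97 + E)**2 = (97 - 35)**2 = 62**2 = 3844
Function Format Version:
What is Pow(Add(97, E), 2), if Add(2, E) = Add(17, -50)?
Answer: 3844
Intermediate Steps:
E = -35 (E = Add(-2, Add(17, -50)) = Add(-2, -33) = -35)
Pow(Add(97, E), 2) = Pow(Add(97, -35), 2) = Pow(62, 2) = 3844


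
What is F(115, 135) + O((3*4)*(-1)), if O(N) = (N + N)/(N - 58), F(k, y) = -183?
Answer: -6393/35 ≈ -182.66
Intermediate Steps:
O(N) = 2*N/(-58 + N) (O(N) = (2*N)/(-58 + N) = 2*N/(-58 + N))
F(115, 135) + O((3*4)*(-1)) = -183 + 2*((3*4)*(-1))/(-58 + (3*4)*(-1)) = -183 + 2*(12*(-1))/(-58 + 12*(-1)) = -183 + 2*(-12)/(-58 - 12) = -183 + 2*(-12)/(-70) = -183 + 2*(-12)*(-1/70) = -183 + 12/35 = -6393/35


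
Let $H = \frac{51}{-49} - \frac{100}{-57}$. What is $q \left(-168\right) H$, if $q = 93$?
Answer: $- \frac{1482792}{133} \approx -11149.0$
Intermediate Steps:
$H = \frac{1993}{2793}$ ($H = 51 \left(- \frac{1}{49}\right) - - \frac{100}{57} = - \frac{51}{49} + \frac{100}{57} = \frac{1993}{2793} \approx 0.71357$)
$q \left(-168\right) H = 93 \left(-168\right) \frac{1993}{2793} = \left(-15624\right) \frac{1993}{2793} = - \frac{1482792}{133}$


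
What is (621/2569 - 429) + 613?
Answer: 473317/2569 ≈ 184.24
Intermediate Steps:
(621/2569 - 429) + 613 = -1101480/2569 + 613 = 473317/2569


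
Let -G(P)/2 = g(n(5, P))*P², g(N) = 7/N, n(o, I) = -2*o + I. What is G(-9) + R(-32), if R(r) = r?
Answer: 526/19 ≈ 27.684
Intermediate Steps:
n(o, I) = I - 2*o
G(P) = -14*P²/(-10 + P) (G(P) = -2*7/(P - 2*5)*P² = -2*7/(P - 10)*P² = -2*7/(-10 + P)*P² = -14*P²/(-10 + P))
G(-9) + R(-32) = -14*(-9)²/(-10 - 9) - 32 = -14*81/(-19) - 32 = -14*81*(-1/19) - 32 = 1134/19 - 32 = 526/19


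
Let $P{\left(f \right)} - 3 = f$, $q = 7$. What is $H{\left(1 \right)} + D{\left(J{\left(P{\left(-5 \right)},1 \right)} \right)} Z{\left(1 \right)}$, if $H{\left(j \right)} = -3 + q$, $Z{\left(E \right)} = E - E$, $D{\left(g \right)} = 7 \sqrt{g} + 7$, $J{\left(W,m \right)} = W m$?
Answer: $4$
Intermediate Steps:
$P{\left(f \right)} = 3 + f$
$D{\left(g \right)} = 7 + 7 \sqrt{g}$
$Z{\left(E \right)} = 0$
$H{\left(j \right)} = 4$ ($H{\left(j \right)} = -3 + 7 = 4$)
$H{\left(1 \right)} + D{\left(J{\left(P{\left(-5 \right)},1 \right)} \right)} Z{\left(1 \right)} = 4 + \left(7 + 7 \sqrt{\left(3 - 5\right) 1}\right) 0 = 4 + \left(7 + 7 \sqrt{\left(-2\right) 1}\right) 0 = 4 + \left(7 + 7 \sqrt{-2}\right) 0 = 4 + \left(7 + 7 i \sqrt{2}\right) 0 = 4 + 0 = 4$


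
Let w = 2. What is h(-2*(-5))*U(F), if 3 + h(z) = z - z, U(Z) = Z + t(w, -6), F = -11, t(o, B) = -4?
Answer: 45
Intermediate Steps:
U(Z) = -4 + Z (U(Z) = Z - 4 = -4 + Z)
h(z) = -3 (h(z) = -3 + (z - z) = -3 + 0 = -3)
h(-2*(-5))*U(F) = -3*(-4 - 11) = -3*(-15) = 45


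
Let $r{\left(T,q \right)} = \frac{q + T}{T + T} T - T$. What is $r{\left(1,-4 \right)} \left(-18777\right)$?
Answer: $\frac{93885}{2} \approx 46943.0$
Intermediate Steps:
$r{\left(T,q \right)} = \frac{q}{2} - \frac{T}{2}$ ($r{\left(T,q \right)} = \frac{T + q}{2 T} T - T = \left(\frac{T}{2} + \frac{q}{2}\right) - T = \frac{q}{2} - \frac{T}{2}$)
$r{\left(1,-4 \right)} \left(-18777\right) = \left(\frac{1}{2} \left(-4\right) - \frac{1}{2}\right) \left(-18777\right) = \left(-2 - \frac{1}{2}\right) \left(-18777\right) = \left(- \frac{5}{2}\right) \left(-18777\right) = \frac{93885}{2}$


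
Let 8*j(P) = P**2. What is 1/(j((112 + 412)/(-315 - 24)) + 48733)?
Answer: 114921/5600479415 ≈ 2.0520e-5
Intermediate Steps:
j(P) = P**2/8
1/(j((112 + 412)/(-315 - 24)) + 48733) = 1/(((112 + 412)/(-315 - 24))**2/8 + 48733) = 1/((524/(-339))**2/8 + 48733) = 1/((524*(-1/339))**2/8 + 48733) = 1/((-524/339)**2/8 + 48733) = 1/((1/8)*(274576/114921) + 48733) = 1/(34322/114921 + 48733) = 1/(5600479415/114921) = 114921/5600479415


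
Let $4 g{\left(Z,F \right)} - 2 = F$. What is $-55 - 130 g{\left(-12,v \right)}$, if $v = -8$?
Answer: $140$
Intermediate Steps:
$g{\left(Z,F \right)} = \frac{1}{2} + \frac{F}{4}$
$-55 - 130 g{\left(-12,v \right)} = -55 - 130 \left(\frac{1}{2} + \frac{1}{4} \left(-8\right)\right) = -55 - 130 \left(\frac{1}{2} - 2\right) = -55 - -195 = -55 + 195 = 140$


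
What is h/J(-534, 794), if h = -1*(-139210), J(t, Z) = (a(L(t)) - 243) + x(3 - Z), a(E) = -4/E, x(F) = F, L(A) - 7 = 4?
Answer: -765655/5689 ≈ -134.59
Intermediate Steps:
L(A) = 11 (L(A) = 7 + 4 = 11)
J(t, Z) = -2644/11 - Z (J(t, Z) = (-4/11 - 243) + (3 - Z) = -2677/11 + (3 - Z) = -2644/11 - Z)
h = 139210
h/J(-534, 794) = 139210/(-2644/11 - 1*794) = 139210/(-2644/11 - 794) = 139210/(-11378/11) = 139210*(-11/11378) = -765655/5689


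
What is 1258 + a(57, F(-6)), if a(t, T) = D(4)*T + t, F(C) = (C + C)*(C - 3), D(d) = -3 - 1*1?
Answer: 883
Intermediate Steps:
D(d) = -4 (D(d) = -3 - 1 = -4)
F(C) = 2*C*(-3 + C) (F(C) = (2*C)*(-3 + C) = 2*C*(-3 + C))
a(t, T) = t - 4*T (a(t, T) = -4*T + t = t - 4*T)
1258 + a(57, F(-6)) = 1258 + (57 - 8*(-6)*(-3 - 6)) = 1258 + (57 - 8*(-6)*(-9)) = 1258 + (57 - 4*108) = 1258 + (57 - 432) = 1258 - 375 = 883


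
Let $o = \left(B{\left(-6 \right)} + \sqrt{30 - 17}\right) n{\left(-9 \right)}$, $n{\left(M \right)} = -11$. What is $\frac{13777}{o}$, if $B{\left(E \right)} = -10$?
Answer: $\frac{137770}{957} + \frac{13777 \sqrt{13}}{957} \approx 195.87$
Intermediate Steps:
$o = 110 - 11 \sqrt{13}$ ($o = \left(-10 + \sqrt{30 - 17}\right) \left(-11\right) = \left(-10 + \sqrt{13}\right) \left(-11\right) = 110 - 11 \sqrt{13} \approx 70.339$)
$\frac{13777}{o} = \frac{13777}{110 - 11 \sqrt{13}}$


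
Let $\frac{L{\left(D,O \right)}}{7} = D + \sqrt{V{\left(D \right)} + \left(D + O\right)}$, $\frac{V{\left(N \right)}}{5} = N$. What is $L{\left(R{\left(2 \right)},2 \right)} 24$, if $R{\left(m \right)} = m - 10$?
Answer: $-1344 + 168 i \sqrt{46} \approx -1344.0 + 1139.4 i$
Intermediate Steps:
$V{\left(N \right)} = 5 N$
$R{\left(m \right)} = -10 + m$ ($R{\left(m \right)} = m - 10 = -10 + m$)
$L{\left(D,O \right)} = 7 D + 7 \sqrt{O + 6 D}$ ($L{\left(D,O \right)} = 7 \left(D + \sqrt{5 D + \left(D + O\right)}\right) = 7 \left(D + \sqrt{O + 6 D}\right) = 7 D + 7 \sqrt{O + 6 D}$)
$L{\left(R{\left(2 \right)},2 \right)} 24 = \left(7 \left(-10 + 2\right) + 7 \sqrt{2 + 6 \left(-10 + 2\right)}\right) 24 = \left(7 \left(-8\right) + 7 \sqrt{2 + 6 \left(-8\right)}\right) 24 = \left(-56 + 7 \sqrt{2 - 48}\right) 24 = \left(-56 + 7 \sqrt{-46}\right) 24 = \left(-56 + 7 i \sqrt{46}\right) 24 = -1344 + 168 i \sqrt{46}$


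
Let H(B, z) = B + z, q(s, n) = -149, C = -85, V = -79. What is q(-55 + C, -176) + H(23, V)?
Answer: -205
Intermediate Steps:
q(-55 + C, -176) + H(23, V) = -149 + (23 - 79) = -149 - 56 = -205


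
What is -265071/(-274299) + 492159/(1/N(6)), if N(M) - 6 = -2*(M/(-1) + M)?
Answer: 269997531439/91433 ≈ 2.9530e+6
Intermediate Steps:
N(M) = 6 (N(M) = 6 - 2*(M/(-1) + M) = 6 - 2*(M*(-1) + M) = 6 - 2*(-M + M) = 6 - 2*0 = 6 + 0 = 6)
-265071/(-274299) + 492159/(1/N(6)) = -265071/(-274299) + 492159/(1/6) = -265071*(-1/274299) + 492159/(1/6) = 88357/91433 + 492159*6 = 88357/91433 + 2952954 = 269997531439/91433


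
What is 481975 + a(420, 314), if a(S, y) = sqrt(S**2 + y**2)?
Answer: 481975 + 2*sqrt(68749) ≈ 4.8250e+5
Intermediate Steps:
481975 + a(420, 314) = 481975 + sqrt(420**2 + 314**2) = 481975 + sqrt(176400 + 98596) = 481975 + sqrt(274996) = 481975 + 2*sqrt(68749)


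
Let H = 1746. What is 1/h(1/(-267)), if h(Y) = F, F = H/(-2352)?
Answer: -392/291 ≈ -1.3471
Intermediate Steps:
F = -291/392 (F = 1746/(-2352) = 1746*(-1/2352) = -291/392 ≈ -0.74235)
h(Y) = -291/392
1/h(1/(-267)) = 1/(-291/392) = -392/291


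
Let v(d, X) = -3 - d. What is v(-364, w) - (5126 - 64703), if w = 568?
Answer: 59938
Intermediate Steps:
v(-364, w) - (5126 - 64703) = (-3 - 1*(-364)) - (5126 - 64703) = (-3 + 364) - 1*(-59577) = 361 + 59577 = 59938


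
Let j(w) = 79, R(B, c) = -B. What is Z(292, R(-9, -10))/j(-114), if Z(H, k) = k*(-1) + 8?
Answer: -1/79 ≈ -0.012658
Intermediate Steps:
Z(H, k) = 8 - k (Z(H, k) = -k + 8 = 8 - k)
Z(292, R(-9, -10))/j(-114) = (8 - (-1)*(-9))/79 = (8 - 1*9)*(1/79) = (8 - 9)*(1/79) = -1*1/79 = -1/79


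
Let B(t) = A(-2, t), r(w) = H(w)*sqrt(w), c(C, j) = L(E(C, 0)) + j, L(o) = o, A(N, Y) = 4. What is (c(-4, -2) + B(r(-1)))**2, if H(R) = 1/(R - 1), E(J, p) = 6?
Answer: 64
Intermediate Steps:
H(R) = 1/(-1 + R)
c(C, j) = 6 + j
r(w) = sqrt(w)/(-1 + w)
B(t) = 4
(c(-4, -2) + B(r(-1)))**2 = ((6 - 2) + 4)**2 = (4 + 4)**2 = 8**2 = 64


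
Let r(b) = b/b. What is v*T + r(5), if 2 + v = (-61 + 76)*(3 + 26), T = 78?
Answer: 33775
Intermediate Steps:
r(b) = 1
v = 433 (v = -2 + (-61 + 76)*(3 + 26) = -2 + 15*29 = -2 + 435 = 433)
v*T + r(5) = 433*78 + 1 = 33774 + 1 = 33775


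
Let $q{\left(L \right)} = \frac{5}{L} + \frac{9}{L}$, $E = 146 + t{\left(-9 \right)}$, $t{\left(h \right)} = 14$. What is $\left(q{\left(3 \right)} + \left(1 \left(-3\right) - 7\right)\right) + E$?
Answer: $\frac{464}{3} \approx 154.67$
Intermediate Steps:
$E = 160$ ($E = 146 + 14 = 160$)
$q{\left(L \right)} = \frac{14}{L}$
$\left(q{\left(3 \right)} + \left(1 \left(-3\right) - 7\right)\right) + E = \left(\frac{14}{3} + \left(1 \left(-3\right) - 7\right)\right) + 160 = \left(14 \cdot \frac{1}{3} - 10\right) + 160 = \left(\frac{14}{3} - 10\right) + 160 = - \frac{16}{3} + 160 = \frac{464}{3}$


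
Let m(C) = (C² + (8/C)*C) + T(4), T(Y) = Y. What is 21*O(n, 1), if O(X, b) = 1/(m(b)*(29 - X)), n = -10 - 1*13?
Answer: 21/676 ≈ 0.031065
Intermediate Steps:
m(C) = 12 + C² (m(C) = (C² + (8/C)*C) + 4 = (C² + 8) + 4 = (8 + C²) + 4 = 12 + C²)
n = -23 (n = -10 - 13 = -23)
O(X, b) = 1/((12 + b²)*(29 - X))
21*O(n, 1) = 21*(-1/((-29 - 23)*(12 + 1²))) = 21*(-1/(-52*(12 + 1))) = 21*(-1*(-1/52)/13) = 21*(-1*(-1/52)*1/13) = 21*(1/676) = 21/676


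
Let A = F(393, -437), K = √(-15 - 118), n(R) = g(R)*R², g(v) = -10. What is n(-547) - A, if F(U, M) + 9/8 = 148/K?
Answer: -23936711/8 + 148*I*√133/133 ≈ -2.9921e+6 + 12.833*I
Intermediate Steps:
n(R) = -10*R²
K = I*√133 (K = √(-133) = I*√133 ≈ 11.533*I)
F(U, M) = -9/8 - 148*I*√133/133 (F(U, M) = -9/8 + 148/((I*√133)) = -9/8 + 148*(-I*√133/133) = -9/8 - 148*I*√133/133)
A = -9/8 - 148*I*√133/133 ≈ -1.125 - 12.833*I
n(-547) - A = -10*(-547)² - (-9/8 - 148*I*√133/133) = -10*299209 + (9/8 + 148*I*√133/133) = -2992090 + (9/8 + 148*I*√133/133) = -23936711/8 + 148*I*√133/133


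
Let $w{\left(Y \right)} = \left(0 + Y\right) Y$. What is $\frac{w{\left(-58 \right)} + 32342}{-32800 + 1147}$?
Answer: $- \frac{11902}{10551} \approx -1.128$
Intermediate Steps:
$w{\left(Y \right)} = Y^{2}$ ($w{\left(Y \right)} = Y Y = Y^{2}$)
$\frac{w{\left(-58 \right)} + 32342}{-32800 + 1147} = \frac{\left(-58\right)^{2} + 32342}{-32800 + 1147} = \frac{3364 + 32342}{-31653} = 35706 \left(- \frac{1}{31653}\right) = - \frac{11902}{10551}$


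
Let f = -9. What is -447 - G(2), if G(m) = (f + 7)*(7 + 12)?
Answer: -409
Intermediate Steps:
G(m) = -38 (G(m) = (-9 + 7)*(7 + 12) = -2*19 = -38)
-447 - G(2) = -447 - 1*(-38) = -447 + 38 = -409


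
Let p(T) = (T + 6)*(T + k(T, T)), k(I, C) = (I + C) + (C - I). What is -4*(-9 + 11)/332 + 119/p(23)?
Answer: 5875/166083 ≈ 0.035374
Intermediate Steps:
k(I, C) = 2*C (k(I, C) = (C + I) + (C - I) = 2*C)
p(T) = 3*T*(6 + T) (p(T) = (T + 6)*(T + 2*T) = (6 + T)*(3*T) = 3*T*(6 + T))
-4*(-9 + 11)/332 + 119/p(23) = -4*(-9 + 11)/332 + 119/((3*23*(6 + 23))) = -4*2*(1/332) + 119/((3*23*29)) = -8*1/332 + 119/2001 = -2/83 + 119*(1/2001) = -2/83 + 119/2001 = 5875/166083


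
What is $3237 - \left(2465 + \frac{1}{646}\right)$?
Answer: $\frac{498711}{646} \approx 772.0$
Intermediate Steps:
$3237 - \left(2465 + \frac{1}{646}\right) = 3237 - \frac{1592391}{646} = \frac{498711}{646}$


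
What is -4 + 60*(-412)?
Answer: -24724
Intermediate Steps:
-4 + 60*(-412) = -4 - 24720 = -24724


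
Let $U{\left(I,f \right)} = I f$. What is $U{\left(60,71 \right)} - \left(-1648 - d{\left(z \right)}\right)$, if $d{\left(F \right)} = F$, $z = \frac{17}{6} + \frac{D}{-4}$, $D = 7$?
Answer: $\frac{70909}{12} \approx 5909.1$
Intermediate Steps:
$z = \frac{13}{12}$ ($z = \frac{17}{6} + \frac{7}{-4} = 17 \cdot \frac{1}{6} + 7 \left(- \frac{1}{4}\right) = \frac{17}{6} - \frac{7}{4} = \frac{13}{12} \approx 1.0833$)
$U{\left(60,71 \right)} - \left(-1648 - d{\left(z \right)}\right) = 60 \cdot 71 - \left(-1648 - \frac{13}{12}\right) = 4260 - \left(-1648 - \frac{13}{12}\right) = 4260 - - \frac{19789}{12} = 4260 + \frac{19789}{12} = \frac{70909}{12}$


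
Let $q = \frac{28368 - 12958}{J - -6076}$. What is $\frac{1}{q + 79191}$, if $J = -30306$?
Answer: $\frac{2423}{191878252} \approx 1.2628 \cdot 10^{-5}$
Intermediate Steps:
$q = - \frac{1541}{2423}$ ($q = \frac{28368 - 12958}{-30306 - -6076} = \frac{15410}{-30306 + \left(-1082 + 7158\right)} = \frac{15410}{-30306 + 6076} = \frac{15410}{-24230} = 15410 \left(- \frac{1}{24230}\right) = - \frac{1541}{2423} \approx -0.63599$)
$\frac{1}{q + 79191} = \frac{1}{- \frac{1541}{2423} + 79191} = \frac{1}{\frac{191878252}{2423}} = \frac{2423}{191878252}$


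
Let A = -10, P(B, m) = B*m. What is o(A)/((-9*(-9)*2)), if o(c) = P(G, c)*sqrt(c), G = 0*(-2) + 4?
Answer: -20*I*sqrt(10)/81 ≈ -0.78081*I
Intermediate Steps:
G = 4 (G = 0 + 4 = 4)
o(c) = 4*c**(3/2) (o(c) = (4*c)*sqrt(c) = 4*c**(3/2))
o(A)/((-9*(-9)*2)) = (4*(-10)**(3/2))/((-9*(-9)*2)) = (4*(-10*I*sqrt(10)))/((81*2)) = -40*I*sqrt(10)/162 = -40*I*sqrt(10)*(1/162) = -20*I*sqrt(10)/81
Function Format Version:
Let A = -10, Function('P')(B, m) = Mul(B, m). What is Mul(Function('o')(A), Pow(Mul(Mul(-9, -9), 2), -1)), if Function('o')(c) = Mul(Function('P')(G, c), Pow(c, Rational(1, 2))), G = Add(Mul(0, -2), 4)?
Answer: Mul(Rational(-20, 81), I, Pow(10, Rational(1, 2))) ≈ Mul(-0.78081, I)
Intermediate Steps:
G = 4 (G = Add(0, 4) = 4)
Function('o')(c) = Mul(4, Pow(c, Rational(3, 2))) (Function('o')(c) = Mul(Mul(4, c), Pow(c, Rational(1, 2))) = Mul(4, Pow(c, Rational(3, 2))))
Mul(Function('o')(A), Pow(Mul(Mul(-9, -9), 2), -1)) = Mul(Mul(4, Pow(-10, Rational(3, 2))), Pow(Mul(Mul(-9, -9), 2), -1)) = Mul(Mul(4, Mul(-10, I, Pow(10, Rational(1, 2)))), Pow(Mul(81, 2), -1)) = Mul(Mul(-40, I, Pow(10, Rational(1, 2))), Pow(162, -1)) = Mul(Mul(-40, I, Pow(10, Rational(1, 2))), Rational(1, 162)) = Mul(Rational(-20, 81), I, Pow(10, Rational(1, 2)))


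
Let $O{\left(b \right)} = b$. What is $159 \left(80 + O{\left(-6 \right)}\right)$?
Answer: $11766$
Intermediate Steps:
$159 \left(80 + O{\left(-6 \right)}\right) = 159 \left(80 - 6\right) = 159 \cdot 74 = 11766$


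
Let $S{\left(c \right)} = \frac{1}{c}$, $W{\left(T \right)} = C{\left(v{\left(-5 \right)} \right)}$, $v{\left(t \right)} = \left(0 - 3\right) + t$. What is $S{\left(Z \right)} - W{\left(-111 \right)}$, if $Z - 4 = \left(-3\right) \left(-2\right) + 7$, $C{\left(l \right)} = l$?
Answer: $\frac{137}{17} \approx 8.0588$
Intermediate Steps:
$v{\left(t \right)} = -3 + t$
$W{\left(T \right)} = -8$ ($W{\left(T \right)} = -3 - 5 = -8$)
$Z = 17$ ($Z = 4 + \left(\left(-3\right) \left(-2\right) + 7\right) = 4 + \left(6 + 7\right) = 4 + 13 = 17$)
$S{\left(Z \right)} - W{\left(-111 \right)} = \frac{1}{17} - -8 = \frac{1}{17} + 8 = \frac{137}{17}$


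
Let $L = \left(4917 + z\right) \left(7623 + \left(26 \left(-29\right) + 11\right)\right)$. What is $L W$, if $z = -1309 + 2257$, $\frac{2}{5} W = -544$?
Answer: $-54877632000$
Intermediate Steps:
$W = -1360$ ($W = \frac{5}{2} \left(-544\right) = -1360$)
$z = 948$
$L = 40351200$ ($L = \left(4917 + 948\right) \left(7623 + \left(26 \left(-29\right) + 11\right)\right) = 5865 \left(7623 + \left(-754 + 11\right)\right) = 5865 \left(7623 - 743\right) = 5865 \cdot 6880 = 40351200$)
$L W = 40351200 \left(-1360\right) = -54877632000$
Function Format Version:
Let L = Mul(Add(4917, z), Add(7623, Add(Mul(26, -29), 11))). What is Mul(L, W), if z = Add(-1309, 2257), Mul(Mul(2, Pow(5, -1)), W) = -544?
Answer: -54877632000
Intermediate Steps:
W = -1360 (W = Mul(Rational(5, 2), -544) = -1360)
z = 948
L = 40351200 (L = Mul(Add(4917, 948), Add(7623, Add(Mul(26, -29), 11))) = Mul(5865, Add(7623, Add(-754, 11))) = Mul(5865, Add(7623, -743)) = Mul(5865, 6880) = 40351200)
Mul(L, W) = Mul(40351200, -1360) = -54877632000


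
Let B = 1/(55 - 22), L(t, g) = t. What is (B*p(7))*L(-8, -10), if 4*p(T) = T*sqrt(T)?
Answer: -14*sqrt(7)/33 ≈ -1.1224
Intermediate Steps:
B = 1/33 ≈ 0.030303
p(T) = T**(3/2)/4 (p(T) = (T*sqrt(T))/4 = T**(3/2)/4)
(B*p(7))*L(-8, -10) = ((7**(3/2)/4)/33)*(-8) = (((7*sqrt(7))/4)/33)*(-8) = ((7*sqrt(7)/4)/33)*(-8) = (7*sqrt(7)/132)*(-8) = -14*sqrt(7)/33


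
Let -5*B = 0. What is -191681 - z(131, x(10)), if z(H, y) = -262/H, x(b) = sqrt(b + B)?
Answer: -191679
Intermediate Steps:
B = 0 (B = -1/5*0 = 0)
x(b) = sqrt(b) (x(b) = sqrt(b + 0) = sqrt(b))
-191681 - z(131, x(10)) = -191681 - (-262)/131 = -191681 - 1*(-2) = -191681 + 2 = -191679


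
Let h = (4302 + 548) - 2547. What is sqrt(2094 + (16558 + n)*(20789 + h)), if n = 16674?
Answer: sqrt(767395438) ≈ 27702.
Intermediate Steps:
h = 2303 (h = 4850 - 2547 = 2303)
sqrt(2094 + (16558 + n)*(20789 + h)) = sqrt(2094 + (16558 + 16674)*(20789 + 2303)) = sqrt(2094 + 33232*23092) = sqrt(2094 + 767393344) = sqrt(767395438)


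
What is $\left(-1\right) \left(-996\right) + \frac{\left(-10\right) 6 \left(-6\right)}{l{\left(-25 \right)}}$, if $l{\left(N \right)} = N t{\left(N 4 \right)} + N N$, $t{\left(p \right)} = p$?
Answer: $\frac{622572}{625} \approx 996.12$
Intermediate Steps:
$l{\left(N \right)} = 5 N^{2}$ ($l{\left(N \right)} = N N 4 + N N = N 4 N + N^{2} = 4 N^{2} + N^{2} = 5 N^{2}$)
$\left(-1\right) \left(-996\right) + \frac{\left(-10\right) 6 \left(-6\right)}{l{\left(-25 \right)}} = \left(-1\right) \left(-996\right) + \frac{\left(-10\right) 6 \left(-6\right)}{5 \left(-25\right)^{2}} = 996 + \frac{\left(-60\right) \left(-6\right)}{5 \cdot 625} = 996 + \frac{1}{3125} \cdot 360 = 996 + \frac{72}{625} = \frac{622572}{625}$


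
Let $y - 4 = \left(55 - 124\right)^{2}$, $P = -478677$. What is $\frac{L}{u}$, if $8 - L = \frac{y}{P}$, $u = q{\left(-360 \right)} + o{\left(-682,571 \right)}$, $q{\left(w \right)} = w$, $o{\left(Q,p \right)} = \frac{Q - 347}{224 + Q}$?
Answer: $- \frac{1756054898}{78431705127} \approx -0.02239$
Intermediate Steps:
$o{\left(Q,p \right)} = \frac{-347 + Q}{224 + Q}$
$y = 4765$ ($y = 4 + \left(55 - 124\right)^{2} = 4 + \left(-69\right)^{2} = 4 + 4761 = 4765$)
$u = - \frac{163851}{458}$ ($u = -360 + \frac{-347 - 682}{224 - 682} = -360 + \frac{1}{-458} \left(-1029\right) = -360 - - \frac{1029}{458} = -360 + \frac{1029}{458} = - \frac{163851}{458} \approx -357.75$)
$L = \frac{3834181}{478677}$ ($L = 8 - \frac{4765}{-478677} = 8 - 4765 \left(- \frac{1}{478677}\right) = 8 - - \frac{4765}{478677} = 8 + \frac{4765}{478677} = \frac{3834181}{478677} \approx 8.0099$)
$\frac{L}{u} = \frac{3834181}{478677 \left(- \frac{163851}{458}\right)} = \frac{3834181}{478677} \left(- \frac{458}{163851}\right) = - \frac{1756054898}{78431705127}$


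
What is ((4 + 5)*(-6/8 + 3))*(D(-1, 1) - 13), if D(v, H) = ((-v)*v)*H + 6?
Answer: -162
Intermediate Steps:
D(v, H) = 6 - H*v**2 (D(v, H) = (-v**2)*H + 6 = -H*v**2 + 6 = 6 - H*v**2)
((4 + 5)*(-6/8 + 3))*(D(-1, 1) - 13) = ((4 + 5)*(-6/8 + 3))*((6 - 1*1*(-1)**2) - 13) = (9*(-6*1/8 + 3))*((6 - 1*1*1) - 13) = (9*(-3/4 + 3))*((6 - 1) - 13) = (9*(9/4))*(5 - 13) = (81/4)*(-8) = -162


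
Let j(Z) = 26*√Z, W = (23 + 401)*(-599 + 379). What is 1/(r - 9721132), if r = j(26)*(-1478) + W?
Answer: -2453603/24071072103740 + 9607*√26/24071072103740 ≈ -9.9897e-8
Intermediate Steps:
W = -93280 (W = 424*(-220) = -93280)
r = -93280 - 38428*√26 (r = (26*√26)*(-1478) - 93280 = -38428*√26 - 93280 = -93280 - 38428*√26 ≈ -2.8923e+5)
1/(r - 9721132) = 1/((-93280 - 38428*√26) - 9721132) = 1/(-9814412 - 38428*√26)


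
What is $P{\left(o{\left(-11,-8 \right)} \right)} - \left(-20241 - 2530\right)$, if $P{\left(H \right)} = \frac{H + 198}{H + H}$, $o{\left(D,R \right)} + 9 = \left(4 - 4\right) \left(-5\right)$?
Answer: $\frac{45521}{2} \approx 22761.0$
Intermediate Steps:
$o{\left(D,R \right)} = -9$ ($o{\left(D,R \right)} = -9 + \left(4 - 4\right) \left(-5\right) = -9 + 0 \left(-5\right) = -9 + 0 = -9$)
$P{\left(H \right)} = \frac{198 + H}{2 H}$
$P{\left(o{\left(-11,-8 \right)} \right)} - \left(-20241 - 2530\right) = \frac{198 - 9}{2 \left(-9\right)} - \left(-20241 - 2530\right) = \frac{1}{2} \left(- \frac{1}{9}\right) 189 - -22771 = - \frac{21}{2} + 22771 = \frac{45521}{2}$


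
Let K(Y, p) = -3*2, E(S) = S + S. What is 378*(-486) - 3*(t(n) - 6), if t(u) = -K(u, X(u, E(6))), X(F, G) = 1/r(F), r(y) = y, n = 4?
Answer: -183708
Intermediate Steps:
E(S) = 2*S
X(F, G) = 1/F
K(Y, p) = -6
t(u) = 6 (t(u) = -1*(-6) = 6)
378*(-486) - 3*(t(n) - 6) = 378*(-486) - 3*(6 - 6) = -183708 - 3*0 = -183708 + 0 = -183708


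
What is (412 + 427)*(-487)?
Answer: -408593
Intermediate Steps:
(412 + 427)*(-487) = 839*(-487) = -408593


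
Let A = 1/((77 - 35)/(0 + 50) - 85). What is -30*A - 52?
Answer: -54329/1052 ≈ -51.644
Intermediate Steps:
A = -25/2104 (A = 1/(42/50 - 85) = 1/(42*(1/50) - 85) = 1/(21/25 - 85) = 1/(-2104/25) = -25/2104 ≈ -0.011882)
-30*A - 52 = -30*(-25/2104) - 52 = 375/1052 - 52 = -54329/1052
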